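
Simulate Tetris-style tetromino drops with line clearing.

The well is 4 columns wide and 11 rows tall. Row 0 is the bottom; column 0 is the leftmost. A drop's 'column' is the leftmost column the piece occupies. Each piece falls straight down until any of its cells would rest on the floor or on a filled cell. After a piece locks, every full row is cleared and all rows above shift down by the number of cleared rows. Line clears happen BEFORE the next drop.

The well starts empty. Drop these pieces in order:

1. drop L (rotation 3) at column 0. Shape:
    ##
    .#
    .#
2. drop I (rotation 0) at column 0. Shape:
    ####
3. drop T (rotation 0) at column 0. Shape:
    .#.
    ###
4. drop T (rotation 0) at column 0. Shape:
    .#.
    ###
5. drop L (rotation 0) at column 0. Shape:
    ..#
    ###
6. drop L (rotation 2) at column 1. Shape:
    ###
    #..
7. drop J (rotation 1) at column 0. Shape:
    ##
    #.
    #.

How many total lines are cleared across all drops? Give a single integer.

Drop 1: L rot3 at col 0 lands with bottom-row=0; cleared 0 line(s) (total 0); column heights now [3 3 0 0], max=3
Drop 2: I rot0 at col 0 lands with bottom-row=3; cleared 1 line(s) (total 1); column heights now [3 3 0 0], max=3
Drop 3: T rot0 at col 0 lands with bottom-row=3; cleared 0 line(s) (total 1); column heights now [4 5 4 0], max=5
Drop 4: T rot0 at col 0 lands with bottom-row=5; cleared 0 line(s) (total 1); column heights now [6 7 6 0], max=7
Drop 5: L rot0 at col 0 lands with bottom-row=7; cleared 0 line(s) (total 1); column heights now [8 8 9 0], max=9
Drop 6: L rot2 at col 1 lands with bottom-row=8; cleared 0 line(s) (total 1); column heights now [8 10 10 10], max=10
Drop 7: J rot1 at col 0 lands with bottom-row=8; cleared 1 line(s) (total 2); column heights now [10 10 9 0], max=10

Answer: 2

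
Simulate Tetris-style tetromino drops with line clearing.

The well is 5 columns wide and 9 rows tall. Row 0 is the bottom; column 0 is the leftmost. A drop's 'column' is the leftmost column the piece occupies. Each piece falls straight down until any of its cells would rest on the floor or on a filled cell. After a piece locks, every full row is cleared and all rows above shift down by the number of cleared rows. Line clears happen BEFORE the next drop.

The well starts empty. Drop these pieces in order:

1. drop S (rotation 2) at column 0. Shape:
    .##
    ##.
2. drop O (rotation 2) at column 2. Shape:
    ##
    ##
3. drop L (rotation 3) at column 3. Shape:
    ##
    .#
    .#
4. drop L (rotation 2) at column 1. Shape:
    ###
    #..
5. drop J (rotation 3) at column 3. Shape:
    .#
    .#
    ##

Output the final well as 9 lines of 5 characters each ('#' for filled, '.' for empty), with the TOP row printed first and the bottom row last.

Drop 1: S rot2 at col 0 lands with bottom-row=0; cleared 0 line(s) (total 0); column heights now [1 2 2 0 0], max=2
Drop 2: O rot2 at col 2 lands with bottom-row=2; cleared 0 line(s) (total 0); column heights now [1 2 4 4 0], max=4
Drop 3: L rot3 at col 3 lands with bottom-row=2; cleared 0 line(s) (total 0); column heights now [1 2 4 5 5], max=5
Drop 4: L rot2 at col 1 lands with bottom-row=4; cleared 0 line(s) (total 0); column heights now [1 6 6 6 5], max=6
Drop 5: J rot3 at col 3 lands with bottom-row=6; cleared 0 line(s) (total 0); column heights now [1 6 6 7 9], max=9

Answer: ....#
....#
...##
.###.
.#.##
..###
..###
.##..
##...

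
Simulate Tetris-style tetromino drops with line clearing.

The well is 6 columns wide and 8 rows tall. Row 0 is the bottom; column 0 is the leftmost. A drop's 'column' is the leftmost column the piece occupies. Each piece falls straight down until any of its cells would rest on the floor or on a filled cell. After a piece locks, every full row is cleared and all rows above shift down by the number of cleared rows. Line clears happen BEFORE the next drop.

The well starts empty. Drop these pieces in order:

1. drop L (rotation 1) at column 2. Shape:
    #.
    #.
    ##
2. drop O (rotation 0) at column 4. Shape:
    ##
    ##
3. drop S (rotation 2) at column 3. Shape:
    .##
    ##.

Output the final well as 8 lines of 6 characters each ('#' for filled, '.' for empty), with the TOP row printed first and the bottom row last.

Answer: ......
......
......
......
....##
..###.
..#.##
..####

Derivation:
Drop 1: L rot1 at col 2 lands with bottom-row=0; cleared 0 line(s) (total 0); column heights now [0 0 3 1 0 0], max=3
Drop 2: O rot0 at col 4 lands with bottom-row=0; cleared 0 line(s) (total 0); column heights now [0 0 3 1 2 2], max=3
Drop 3: S rot2 at col 3 lands with bottom-row=2; cleared 0 line(s) (total 0); column heights now [0 0 3 3 4 4], max=4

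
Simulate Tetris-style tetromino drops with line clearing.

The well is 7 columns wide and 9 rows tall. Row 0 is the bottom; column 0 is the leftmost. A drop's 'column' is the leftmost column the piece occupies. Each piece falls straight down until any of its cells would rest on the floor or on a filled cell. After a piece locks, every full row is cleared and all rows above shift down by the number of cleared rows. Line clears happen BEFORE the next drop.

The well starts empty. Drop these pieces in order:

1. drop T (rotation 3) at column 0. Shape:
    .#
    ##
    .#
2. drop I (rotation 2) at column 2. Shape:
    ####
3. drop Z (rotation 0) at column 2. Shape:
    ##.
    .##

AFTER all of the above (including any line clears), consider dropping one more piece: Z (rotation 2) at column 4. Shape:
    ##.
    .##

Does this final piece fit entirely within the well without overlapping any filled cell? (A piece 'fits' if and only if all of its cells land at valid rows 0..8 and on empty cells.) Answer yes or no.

Drop 1: T rot3 at col 0 lands with bottom-row=0; cleared 0 line(s) (total 0); column heights now [2 3 0 0 0 0 0], max=3
Drop 2: I rot2 at col 2 lands with bottom-row=0; cleared 0 line(s) (total 0); column heights now [2 3 1 1 1 1 0], max=3
Drop 3: Z rot0 at col 2 lands with bottom-row=1; cleared 0 line(s) (total 0); column heights now [2 3 3 3 2 1 0], max=3
Test piece Z rot2 at col 4 (width 3): heights before test = [2 3 3 3 2 1 0]; fits = True

Answer: yes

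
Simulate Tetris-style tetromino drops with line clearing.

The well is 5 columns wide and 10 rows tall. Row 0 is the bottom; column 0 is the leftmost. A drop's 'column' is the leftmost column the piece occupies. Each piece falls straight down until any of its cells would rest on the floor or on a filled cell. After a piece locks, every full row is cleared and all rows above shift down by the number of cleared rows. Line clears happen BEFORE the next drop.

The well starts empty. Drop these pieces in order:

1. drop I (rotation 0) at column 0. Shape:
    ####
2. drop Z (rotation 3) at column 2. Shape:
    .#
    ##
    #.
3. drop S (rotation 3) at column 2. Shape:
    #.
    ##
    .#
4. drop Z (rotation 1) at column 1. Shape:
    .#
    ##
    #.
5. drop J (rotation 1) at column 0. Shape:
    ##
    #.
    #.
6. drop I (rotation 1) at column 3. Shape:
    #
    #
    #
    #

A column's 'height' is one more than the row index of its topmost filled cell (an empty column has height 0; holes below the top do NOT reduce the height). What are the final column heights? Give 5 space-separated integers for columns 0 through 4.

Answer: 9 9 9 10 0

Derivation:
Drop 1: I rot0 at col 0 lands with bottom-row=0; cleared 0 line(s) (total 0); column heights now [1 1 1 1 0], max=1
Drop 2: Z rot3 at col 2 lands with bottom-row=1; cleared 0 line(s) (total 0); column heights now [1 1 3 4 0], max=4
Drop 3: S rot3 at col 2 lands with bottom-row=4; cleared 0 line(s) (total 0); column heights now [1 1 7 6 0], max=7
Drop 4: Z rot1 at col 1 lands with bottom-row=6; cleared 0 line(s) (total 0); column heights now [1 8 9 6 0], max=9
Drop 5: J rot1 at col 0 lands with bottom-row=6; cleared 0 line(s) (total 0); column heights now [9 9 9 6 0], max=9
Drop 6: I rot1 at col 3 lands with bottom-row=6; cleared 0 line(s) (total 0); column heights now [9 9 9 10 0], max=10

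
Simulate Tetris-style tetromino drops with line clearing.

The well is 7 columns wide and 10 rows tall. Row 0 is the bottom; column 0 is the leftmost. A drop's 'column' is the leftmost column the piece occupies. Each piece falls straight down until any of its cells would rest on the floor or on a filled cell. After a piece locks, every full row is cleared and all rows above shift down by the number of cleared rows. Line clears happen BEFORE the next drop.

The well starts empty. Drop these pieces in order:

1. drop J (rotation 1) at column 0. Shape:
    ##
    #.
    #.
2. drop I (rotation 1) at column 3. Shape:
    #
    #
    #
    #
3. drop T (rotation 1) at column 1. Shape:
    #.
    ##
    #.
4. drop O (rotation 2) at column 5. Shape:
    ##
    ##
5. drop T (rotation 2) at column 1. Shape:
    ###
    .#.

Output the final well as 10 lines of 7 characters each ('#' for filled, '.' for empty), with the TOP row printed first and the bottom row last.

Drop 1: J rot1 at col 0 lands with bottom-row=0; cleared 0 line(s) (total 0); column heights now [3 3 0 0 0 0 0], max=3
Drop 2: I rot1 at col 3 lands with bottom-row=0; cleared 0 line(s) (total 0); column heights now [3 3 0 4 0 0 0], max=4
Drop 3: T rot1 at col 1 lands with bottom-row=3; cleared 0 line(s) (total 0); column heights now [3 6 5 4 0 0 0], max=6
Drop 4: O rot2 at col 5 lands with bottom-row=0; cleared 0 line(s) (total 0); column heights now [3 6 5 4 0 2 2], max=6
Drop 5: T rot2 at col 1 lands with bottom-row=5; cleared 0 line(s) (total 0); column heights now [3 7 7 7 0 2 2], max=7

Answer: .......
.......
.......
.###...
.##....
.##....
.#.#...
##.#...
#..#.##
#..#.##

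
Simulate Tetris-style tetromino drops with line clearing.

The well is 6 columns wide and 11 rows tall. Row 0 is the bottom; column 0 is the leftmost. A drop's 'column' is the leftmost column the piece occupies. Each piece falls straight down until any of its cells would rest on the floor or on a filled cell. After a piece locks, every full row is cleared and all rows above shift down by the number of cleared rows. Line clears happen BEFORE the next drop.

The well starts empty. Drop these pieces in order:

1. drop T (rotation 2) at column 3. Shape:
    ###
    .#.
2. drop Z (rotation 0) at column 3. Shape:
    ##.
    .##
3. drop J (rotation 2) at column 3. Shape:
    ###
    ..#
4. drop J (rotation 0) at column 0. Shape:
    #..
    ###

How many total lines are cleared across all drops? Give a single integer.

Answer: 0

Derivation:
Drop 1: T rot2 at col 3 lands with bottom-row=0; cleared 0 line(s) (total 0); column heights now [0 0 0 2 2 2], max=2
Drop 2: Z rot0 at col 3 lands with bottom-row=2; cleared 0 line(s) (total 0); column heights now [0 0 0 4 4 3], max=4
Drop 3: J rot2 at col 3 lands with bottom-row=3; cleared 0 line(s) (total 0); column heights now [0 0 0 5 5 5], max=5
Drop 4: J rot0 at col 0 lands with bottom-row=0; cleared 0 line(s) (total 0); column heights now [2 1 1 5 5 5], max=5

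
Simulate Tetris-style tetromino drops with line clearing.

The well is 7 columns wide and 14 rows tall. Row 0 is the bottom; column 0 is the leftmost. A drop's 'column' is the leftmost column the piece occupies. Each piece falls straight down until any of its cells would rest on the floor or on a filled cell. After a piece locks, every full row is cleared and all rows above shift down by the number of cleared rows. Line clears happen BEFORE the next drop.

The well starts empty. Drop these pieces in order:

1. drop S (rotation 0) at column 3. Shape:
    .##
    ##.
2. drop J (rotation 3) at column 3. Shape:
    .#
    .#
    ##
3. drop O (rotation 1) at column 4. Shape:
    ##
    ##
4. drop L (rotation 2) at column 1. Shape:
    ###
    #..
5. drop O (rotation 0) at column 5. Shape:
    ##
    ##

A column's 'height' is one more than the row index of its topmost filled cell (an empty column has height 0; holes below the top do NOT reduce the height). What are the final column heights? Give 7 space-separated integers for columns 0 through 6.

Answer: 0 4 4 4 7 9 9

Derivation:
Drop 1: S rot0 at col 3 lands with bottom-row=0; cleared 0 line(s) (total 0); column heights now [0 0 0 1 2 2 0], max=2
Drop 2: J rot3 at col 3 lands with bottom-row=2; cleared 0 line(s) (total 0); column heights now [0 0 0 3 5 2 0], max=5
Drop 3: O rot1 at col 4 lands with bottom-row=5; cleared 0 line(s) (total 0); column heights now [0 0 0 3 7 7 0], max=7
Drop 4: L rot2 at col 1 lands with bottom-row=2; cleared 0 line(s) (total 0); column heights now [0 4 4 4 7 7 0], max=7
Drop 5: O rot0 at col 5 lands with bottom-row=7; cleared 0 line(s) (total 0); column heights now [0 4 4 4 7 9 9], max=9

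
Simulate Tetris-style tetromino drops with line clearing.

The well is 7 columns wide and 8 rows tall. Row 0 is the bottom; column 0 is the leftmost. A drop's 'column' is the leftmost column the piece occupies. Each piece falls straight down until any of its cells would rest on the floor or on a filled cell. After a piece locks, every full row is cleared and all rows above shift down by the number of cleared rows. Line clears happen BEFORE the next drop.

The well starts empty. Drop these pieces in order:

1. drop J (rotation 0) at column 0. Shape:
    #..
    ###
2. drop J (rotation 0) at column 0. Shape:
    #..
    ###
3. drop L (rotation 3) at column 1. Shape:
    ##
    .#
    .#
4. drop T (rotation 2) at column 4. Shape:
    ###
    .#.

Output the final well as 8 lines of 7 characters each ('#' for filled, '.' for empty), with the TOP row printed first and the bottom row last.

Drop 1: J rot0 at col 0 lands with bottom-row=0; cleared 0 line(s) (total 0); column heights now [2 1 1 0 0 0 0], max=2
Drop 2: J rot0 at col 0 lands with bottom-row=2; cleared 0 line(s) (total 0); column heights now [4 3 3 0 0 0 0], max=4
Drop 3: L rot3 at col 1 lands with bottom-row=3; cleared 0 line(s) (total 0); column heights now [4 6 6 0 0 0 0], max=6
Drop 4: T rot2 at col 4 lands with bottom-row=0; cleared 0 line(s) (total 0); column heights now [4 6 6 0 2 2 2], max=6

Answer: .......
.......
.##....
..#....
#.#....
###....
#...###
###..#.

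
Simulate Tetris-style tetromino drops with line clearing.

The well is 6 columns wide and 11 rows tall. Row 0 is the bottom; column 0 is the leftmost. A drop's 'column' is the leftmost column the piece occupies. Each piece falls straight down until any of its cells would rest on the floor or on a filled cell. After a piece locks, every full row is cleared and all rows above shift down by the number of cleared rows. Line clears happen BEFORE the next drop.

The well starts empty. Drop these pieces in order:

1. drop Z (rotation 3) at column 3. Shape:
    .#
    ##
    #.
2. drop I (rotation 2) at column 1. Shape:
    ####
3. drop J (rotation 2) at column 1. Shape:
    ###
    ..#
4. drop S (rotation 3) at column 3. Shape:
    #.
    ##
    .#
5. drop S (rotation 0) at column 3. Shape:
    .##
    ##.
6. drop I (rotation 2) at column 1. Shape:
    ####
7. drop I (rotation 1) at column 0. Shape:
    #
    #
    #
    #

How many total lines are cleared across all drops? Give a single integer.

Drop 1: Z rot3 at col 3 lands with bottom-row=0; cleared 0 line(s) (total 0); column heights now [0 0 0 2 3 0], max=3
Drop 2: I rot2 at col 1 lands with bottom-row=3; cleared 0 line(s) (total 0); column heights now [0 4 4 4 4 0], max=4
Drop 3: J rot2 at col 1 lands with bottom-row=4; cleared 0 line(s) (total 0); column heights now [0 6 6 6 4 0], max=6
Drop 4: S rot3 at col 3 lands with bottom-row=5; cleared 0 line(s) (total 0); column heights now [0 6 6 8 7 0], max=8
Drop 5: S rot0 at col 3 lands with bottom-row=8; cleared 0 line(s) (total 0); column heights now [0 6 6 9 10 10], max=10
Drop 6: I rot2 at col 1 lands with bottom-row=10; cleared 0 line(s) (total 0); column heights now [0 11 11 11 11 10], max=11
Drop 7: I rot1 at col 0 lands with bottom-row=0; cleared 0 line(s) (total 0); column heights now [4 11 11 11 11 10], max=11

Answer: 0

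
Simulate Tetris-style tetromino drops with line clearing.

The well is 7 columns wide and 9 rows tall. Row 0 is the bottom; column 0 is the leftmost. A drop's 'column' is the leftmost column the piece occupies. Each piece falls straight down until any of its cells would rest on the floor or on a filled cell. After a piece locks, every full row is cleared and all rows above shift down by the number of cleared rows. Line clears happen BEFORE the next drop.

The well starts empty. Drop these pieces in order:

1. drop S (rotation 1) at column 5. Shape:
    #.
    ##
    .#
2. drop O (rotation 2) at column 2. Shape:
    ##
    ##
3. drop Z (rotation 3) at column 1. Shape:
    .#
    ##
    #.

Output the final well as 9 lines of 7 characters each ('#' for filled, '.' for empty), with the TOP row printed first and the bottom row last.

Answer: .......
.......
.......
.......
.......
..#....
.##..#.
.###.##
..##..#

Derivation:
Drop 1: S rot1 at col 5 lands with bottom-row=0; cleared 0 line(s) (total 0); column heights now [0 0 0 0 0 3 2], max=3
Drop 2: O rot2 at col 2 lands with bottom-row=0; cleared 0 line(s) (total 0); column heights now [0 0 2 2 0 3 2], max=3
Drop 3: Z rot3 at col 1 lands with bottom-row=1; cleared 0 line(s) (total 0); column heights now [0 3 4 2 0 3 2], max=4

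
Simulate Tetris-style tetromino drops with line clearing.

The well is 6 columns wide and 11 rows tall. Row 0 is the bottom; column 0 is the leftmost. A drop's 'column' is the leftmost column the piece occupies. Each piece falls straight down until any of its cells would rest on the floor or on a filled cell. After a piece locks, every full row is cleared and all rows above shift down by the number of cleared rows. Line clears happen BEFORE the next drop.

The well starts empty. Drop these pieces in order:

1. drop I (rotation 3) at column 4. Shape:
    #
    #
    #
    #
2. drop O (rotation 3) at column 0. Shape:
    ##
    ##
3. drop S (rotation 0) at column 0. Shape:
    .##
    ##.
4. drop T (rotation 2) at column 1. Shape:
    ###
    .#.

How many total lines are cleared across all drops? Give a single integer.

Answer: 0

Derivation:
Drop 1: I rot3 at col 4 lands with bottom-row=0; cleared 0 line(s) (total 0); column heights now [0 0 0 0 4 0], max=4
Drop 2: O rot3 at col 0 lands with bottom-row=0; cleared 0 line(s) (total 0); column heights now [2 2 0 0 4 0], max=4
Drop 3: S rot0 at col 0 lands with bottom-row=2; cleared 0 line(s) (total 0); column heights now [3 4 4 0 4 0], max=4
Drop 4: T rot2 at col 1 lands with bottom-row=4; cleared 0 line(s) (total 0); column heights now [3 6 6 6 4 0], max=6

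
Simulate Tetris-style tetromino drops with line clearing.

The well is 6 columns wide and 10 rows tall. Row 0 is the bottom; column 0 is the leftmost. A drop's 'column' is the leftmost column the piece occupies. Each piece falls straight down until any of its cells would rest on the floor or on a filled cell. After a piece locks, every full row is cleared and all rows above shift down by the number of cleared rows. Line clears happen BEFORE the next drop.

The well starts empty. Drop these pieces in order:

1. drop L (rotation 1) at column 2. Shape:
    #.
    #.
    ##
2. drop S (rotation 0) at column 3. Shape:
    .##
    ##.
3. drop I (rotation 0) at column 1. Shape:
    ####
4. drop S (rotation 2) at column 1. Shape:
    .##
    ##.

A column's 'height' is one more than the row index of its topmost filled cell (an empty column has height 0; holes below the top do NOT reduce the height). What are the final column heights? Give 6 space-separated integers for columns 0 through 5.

Answer: 0 5 6 6 4 3

Derivation:
Drop 1: L rot1 at col 2 lands with bottom-row=0; cleared 0 line(s) (total 0); column heights now [0 0 3 1 0 0], max=3
Drop 2: S rot0 at col 3 lands with bottom-row=1; cleared 0 line(s) (total 0); column heights now [0 0 3 2 3 3], max=3
Drop 3: I rot0 at col 1 lands with bottom-row=3; cleared 0 line(s) (total 0); column heights now [0 4 4 4 4 3], max=4
Drop 4: S rot2 at col 1 lands with bottom-row=4; cleared 0 line(s) (total 0); column heights now [0 5 6 6 4 3], max=6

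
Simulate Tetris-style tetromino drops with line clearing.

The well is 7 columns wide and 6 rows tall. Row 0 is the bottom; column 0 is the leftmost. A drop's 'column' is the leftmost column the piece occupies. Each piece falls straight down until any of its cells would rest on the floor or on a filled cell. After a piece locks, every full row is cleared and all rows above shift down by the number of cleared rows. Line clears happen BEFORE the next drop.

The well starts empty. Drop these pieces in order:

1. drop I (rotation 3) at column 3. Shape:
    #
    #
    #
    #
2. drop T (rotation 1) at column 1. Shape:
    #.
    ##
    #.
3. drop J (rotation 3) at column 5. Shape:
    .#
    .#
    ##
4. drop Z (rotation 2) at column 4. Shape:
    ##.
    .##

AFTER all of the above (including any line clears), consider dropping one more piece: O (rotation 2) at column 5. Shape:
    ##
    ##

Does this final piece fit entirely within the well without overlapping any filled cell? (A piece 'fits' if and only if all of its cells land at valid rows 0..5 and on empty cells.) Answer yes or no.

Answer: no

Derivation:
Drop 1: I rot3 at col 3 lands with bottom-row=0; cleared 0 line(s) (total 0); column heights now [0 0 0 4 0 0 0], max=4
Drop 2: T rot1 at col 1 lands with bottom-row=0; cleared 0 line(s) (total 0); column heights now [0 3 2 4 0 0 0], max=4
Drop 3: J rot3 at col 5 lands with bottom-row=0; cleared 0 line(s) (total 0); column heights now [0 3 2 4 0 1 3], max=4
Drop 4: Z rot2 at col 4 lands with bottom-row=3; cleared 0 line(s) (total 0); column heights now [0 3 2 4 5 5 4], max=5
Test piece O rot2 at col 5 (width 2): heights before test = [0 3 2 4 5 5 4]; fits = False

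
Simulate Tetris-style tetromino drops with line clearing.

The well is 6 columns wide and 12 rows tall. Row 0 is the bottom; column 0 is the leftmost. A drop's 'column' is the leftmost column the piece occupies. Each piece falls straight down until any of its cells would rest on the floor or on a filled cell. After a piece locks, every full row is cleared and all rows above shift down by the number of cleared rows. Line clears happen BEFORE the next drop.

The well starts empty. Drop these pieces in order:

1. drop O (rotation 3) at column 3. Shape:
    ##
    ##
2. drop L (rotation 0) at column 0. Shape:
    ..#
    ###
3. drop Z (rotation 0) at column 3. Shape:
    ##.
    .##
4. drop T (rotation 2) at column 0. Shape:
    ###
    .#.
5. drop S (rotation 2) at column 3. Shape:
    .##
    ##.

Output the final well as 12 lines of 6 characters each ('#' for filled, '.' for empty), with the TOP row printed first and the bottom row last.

Answer: ......
......
......
......
......
......
....##
...##.
...##.
###.##
.####.
#####.

Derivation:
Drop 1: O rot3 at col 3 lands with bottom-row=0; cleared 0 line(s) (total 0); column heights now [0 0 0 2 2 0], max=2
Drop 2: L rot0 at col 0 lands with bottom-row=0; cleared 0 line(s) (total 0); column heights now [1 1 2 2 2 0], max=2
Drop 3: Z rot0 at col 3 lands with bottom-row=2; cleared 0 line(s) (total 0); column heights now [1 1 2 4 4 3], max=4
Drop 4: T rot2 at col 0 lands with bottom-row=1; cleared 0 line(s) (total 0); column heights now [3 3 3 4 4 3], max=4
Drop 5: S rot2 at col 3 lands with bottom-row=4; cleared 0 line(s) (total 0); column heights now [3 3 3 5 6 6], max=6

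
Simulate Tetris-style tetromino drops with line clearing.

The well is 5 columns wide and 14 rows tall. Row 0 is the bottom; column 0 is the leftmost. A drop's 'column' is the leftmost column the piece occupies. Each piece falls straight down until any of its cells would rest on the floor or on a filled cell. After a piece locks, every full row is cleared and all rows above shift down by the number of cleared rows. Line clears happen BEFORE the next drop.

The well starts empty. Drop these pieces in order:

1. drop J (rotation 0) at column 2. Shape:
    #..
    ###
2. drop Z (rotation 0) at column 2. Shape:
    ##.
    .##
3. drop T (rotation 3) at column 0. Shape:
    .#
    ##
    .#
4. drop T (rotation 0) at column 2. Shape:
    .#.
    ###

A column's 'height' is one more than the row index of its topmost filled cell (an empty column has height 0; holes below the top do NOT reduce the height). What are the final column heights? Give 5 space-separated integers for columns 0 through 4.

Drop 1: J rot0 at col 2 lands with bottom-row=0; cleared 0 line(s) (total 0); column heights now [0 0 2 1 1], max=2
Drop 2: Z rot0 at col 2 lands with bottom-row=1; cleared 0 line(s) (total 0); column heights now [0 0 3 3 2], max=3
Drop 3: T rot3 at col 0 lands with bottom-row=0; cleared 1 line(s) (total 1); column heights now [0 2 2 2 1], max=2
Drop 4: T rot0 at col 2 lands with bottom-row=2; cleared 0 line(s) (total 1); column heights now [0 2 3 4 3], max=4

Answer: 0 2 3 4 3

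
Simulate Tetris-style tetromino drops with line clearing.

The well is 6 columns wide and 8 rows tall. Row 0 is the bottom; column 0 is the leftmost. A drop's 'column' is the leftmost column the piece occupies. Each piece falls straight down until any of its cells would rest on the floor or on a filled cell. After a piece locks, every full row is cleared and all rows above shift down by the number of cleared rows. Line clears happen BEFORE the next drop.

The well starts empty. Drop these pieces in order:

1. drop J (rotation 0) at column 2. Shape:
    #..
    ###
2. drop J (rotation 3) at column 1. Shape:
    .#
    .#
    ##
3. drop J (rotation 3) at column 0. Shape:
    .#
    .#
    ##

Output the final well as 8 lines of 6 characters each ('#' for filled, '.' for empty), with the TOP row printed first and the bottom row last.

Drop 1: J rot0 at col 2 lands with bottom-row=0; cleared 0 line(s) (total 0); column heights now [0 0 2 1 1 0], max=2
Drop 2: J rot3 at col 1 lands with bottom-row=2; cleared 0 line(s) (total 0); column heights now [0 3 5 1 1 0], max=5
Drop 3: J rot3 at col 0 lands with bottom-row=3; cleared 0 line(s) (total 0); column heights now [4 6 5 1 1 0], max=6

Answer: ......
......
.#....
.##...
###...
.##...
..#...
..###.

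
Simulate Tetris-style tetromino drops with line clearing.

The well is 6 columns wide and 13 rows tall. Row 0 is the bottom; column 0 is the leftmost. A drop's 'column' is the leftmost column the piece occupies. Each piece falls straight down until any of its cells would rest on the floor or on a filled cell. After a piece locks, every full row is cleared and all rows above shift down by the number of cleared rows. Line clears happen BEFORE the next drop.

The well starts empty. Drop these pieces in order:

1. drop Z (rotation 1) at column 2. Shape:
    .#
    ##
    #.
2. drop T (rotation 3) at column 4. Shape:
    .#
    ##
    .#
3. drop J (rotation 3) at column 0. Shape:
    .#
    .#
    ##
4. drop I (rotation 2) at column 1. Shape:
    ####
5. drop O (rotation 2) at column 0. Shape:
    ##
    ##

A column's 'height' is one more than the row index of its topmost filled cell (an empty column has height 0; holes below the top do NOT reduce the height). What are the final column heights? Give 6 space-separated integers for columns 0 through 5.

Drop 1: Z rot1 at col 2 lands with bottom-row=0; cleared 0 line(s) (total 0); column heights now [0 0 2 3 0 0], max=3
Drop 2: T rot3 at col 4 lands with bottom-row=0; cleared 0 line(s) (total 0); column heights now [0 0 2 3 2 3], max=3
Drop 3: J rot3 at col 0 lands with bottom-row=0; cleared 0 line(s) (total 0); column heights now [1 3 2 3 2 3], max=3
Drop 4: I rot2 at col 1 lands with bottom-row=3; cleared 0 line(s) (total 0); column heights now [1 4 4 4 4 3], max=4
Drop 5: O rot2 at col 0 lands with bottom-row=4; cleared 0 line(s) (total 0); column heights now [6 6 4 4 4 3], max=6

Answer: 6 6 4 4 4 3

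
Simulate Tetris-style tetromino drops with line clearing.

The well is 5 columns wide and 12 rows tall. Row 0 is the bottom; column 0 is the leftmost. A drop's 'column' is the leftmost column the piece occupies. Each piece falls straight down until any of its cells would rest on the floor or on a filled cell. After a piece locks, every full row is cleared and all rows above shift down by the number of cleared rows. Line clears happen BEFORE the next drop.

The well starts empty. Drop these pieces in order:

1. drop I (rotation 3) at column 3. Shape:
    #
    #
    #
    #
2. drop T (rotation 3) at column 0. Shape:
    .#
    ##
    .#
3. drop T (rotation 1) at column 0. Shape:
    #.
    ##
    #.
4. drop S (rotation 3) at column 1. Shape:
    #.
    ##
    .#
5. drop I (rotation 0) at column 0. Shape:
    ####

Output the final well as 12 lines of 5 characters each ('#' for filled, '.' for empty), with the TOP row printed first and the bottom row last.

Answer: .....
.....
.....
.....
.....
####.
.#...
###..
####.
##.#.
##.#.
.#.#.

Derivation:
Drop 1: I rot3 at col 3 lands with bottom-row=0; cleared 0 line(s) (total 0); column heights now [0 0 0 4 0], max=4
Drop 2: T rot3 at col 0 lands with bottom-row=0; cleared 0 line(s) (total 0); column heights now [2 3 0 4 0], max=4
Drop 3: T rot1 at col 0 lands with bottom-row=2; cleared 0 line(s) (total 0); column heights now [5 4 0 4 0], max=5
Drop 4: S rot3 at col 1 lands with bottom-row=3; cleared 0 line(s) (total 0); column heights now [5 6 5 4 0], max=6
Drop 5: I rot0 at col 0 lands with bottom-row=6; cleared 0 line(s) (total 0); column heights now [7 7 7 7 0], max=7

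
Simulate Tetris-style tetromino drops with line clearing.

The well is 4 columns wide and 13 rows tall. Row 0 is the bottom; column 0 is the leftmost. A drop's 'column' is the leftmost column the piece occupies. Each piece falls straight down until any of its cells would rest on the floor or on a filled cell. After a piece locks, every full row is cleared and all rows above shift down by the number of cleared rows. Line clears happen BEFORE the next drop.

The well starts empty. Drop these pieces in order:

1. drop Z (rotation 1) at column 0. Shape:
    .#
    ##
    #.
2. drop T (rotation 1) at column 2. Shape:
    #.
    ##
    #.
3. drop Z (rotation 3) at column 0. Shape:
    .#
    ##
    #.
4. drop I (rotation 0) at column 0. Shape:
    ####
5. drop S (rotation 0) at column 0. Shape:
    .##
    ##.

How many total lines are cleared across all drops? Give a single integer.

Drop 1: Z rot1 at col 0 lands with bottom-row=0; cleared 0 line(s) (total 0); column heights now [2 3 0 0], max=3
Drop 2: T rot1 at col 2 lands with bottom-row=0; cleared 1 line(s) (total 1); column heights now [1 2 2 0], max=2
Drop 3: Z rot3 at col 0 lands with bottom-row=1; cleared 0 line(s) (total 1); column heights now [3 4 2 0], max=4
Drop 4: I rot0 at col 0 lands with bottom-row=4; cleared 1 line(s) (total 2); column heights now [3 4 2 0], max=4
Drop 5: S rot0 at col 0 lands with bottom-row=4; cleared 0 line(s) (total 2); column heights now [5 6 6 0], max=6

Answer: 2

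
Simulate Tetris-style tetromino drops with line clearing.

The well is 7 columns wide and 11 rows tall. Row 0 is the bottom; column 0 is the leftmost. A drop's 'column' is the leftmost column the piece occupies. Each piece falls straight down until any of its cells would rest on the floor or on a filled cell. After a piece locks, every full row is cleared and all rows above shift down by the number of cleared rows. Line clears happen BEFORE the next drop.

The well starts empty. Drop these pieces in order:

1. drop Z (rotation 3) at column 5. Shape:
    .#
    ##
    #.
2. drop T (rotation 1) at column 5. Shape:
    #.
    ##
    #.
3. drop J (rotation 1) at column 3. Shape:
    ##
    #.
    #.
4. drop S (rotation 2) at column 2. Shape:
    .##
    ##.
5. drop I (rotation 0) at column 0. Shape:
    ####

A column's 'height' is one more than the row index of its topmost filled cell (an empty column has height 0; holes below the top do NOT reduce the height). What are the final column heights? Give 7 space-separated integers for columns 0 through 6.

Answer: 6 6 6 6 5 5 4

Derivation:
Drop 1: Z rot3 at col 5 lands with bottom-row=0; cleared 0 line(s) (total 0); column heights now [0 0 0 0 0 2 3], max=3
Drop 2: T rot1 at col 5 lands with bottom-row=2; cleared 0 line(s) (total 0); column heights now [0 0 0 0 0 5 4], max=5
Drop 3: J rot1 at col 3 lands with bottom-row=0; cleared 0 line(s) (total 0); column heights now [0 0 0 3 3 5 4], max=5
Drop 4: S rot2 at col 2 lands with bottom-row=3; cleared 0 line(s) (total 0); column heights now [0 0 4 5 5 5 4], max=5
Drop 5: I rot0 at col 0 lands with bottom-row=5; cleared 0 line(s) (total 0); column heights now [6 6 6 6 5 5 4], max=6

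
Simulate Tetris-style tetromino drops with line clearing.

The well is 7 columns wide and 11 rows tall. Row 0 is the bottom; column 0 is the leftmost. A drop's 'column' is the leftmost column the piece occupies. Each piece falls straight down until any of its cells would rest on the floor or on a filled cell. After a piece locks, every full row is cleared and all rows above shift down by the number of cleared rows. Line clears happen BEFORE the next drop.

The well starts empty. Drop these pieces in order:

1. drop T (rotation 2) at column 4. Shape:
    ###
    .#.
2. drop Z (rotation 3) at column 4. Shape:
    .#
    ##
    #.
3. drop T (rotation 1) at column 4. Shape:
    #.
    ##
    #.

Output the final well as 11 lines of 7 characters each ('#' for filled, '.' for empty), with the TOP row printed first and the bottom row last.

Answer: .......
.......
.......
.......
....#..
....##.
....##.
....##.
....#..
....###
.....#.

Derivation:
Drop 1: T rot2 at col 4 lands with bottom-row=0; cleared 0 line(s) (total 0); column heights now [0 0 0 0 2 2 2], max=2
Drop 2: Z rot3 at col 4 lands with bottom-row=2; cleared 0 line(s) (total 0); column heights now [0 0 0 0 4 5 2], max=5
Drop 3: T rot1 at col 4 lands with bottom-row=4; cleared 0 line(s) (total 0); column heights now [0 0 0 0 7 6 2], max=7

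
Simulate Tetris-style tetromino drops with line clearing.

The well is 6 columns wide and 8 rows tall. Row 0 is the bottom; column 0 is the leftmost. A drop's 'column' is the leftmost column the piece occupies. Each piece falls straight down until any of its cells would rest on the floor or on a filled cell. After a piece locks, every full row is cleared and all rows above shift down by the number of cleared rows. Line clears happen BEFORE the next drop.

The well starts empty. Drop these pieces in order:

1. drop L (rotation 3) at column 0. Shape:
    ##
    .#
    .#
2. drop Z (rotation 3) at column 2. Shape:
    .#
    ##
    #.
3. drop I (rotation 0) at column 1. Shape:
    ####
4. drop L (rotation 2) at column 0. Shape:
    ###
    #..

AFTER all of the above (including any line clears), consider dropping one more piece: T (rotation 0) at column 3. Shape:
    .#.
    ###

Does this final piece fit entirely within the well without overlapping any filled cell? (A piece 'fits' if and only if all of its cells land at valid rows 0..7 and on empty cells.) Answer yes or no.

Drop 1: L rot3 at col 0 lands with bottom-row=0; cleared 0 line(s) (total 0); column heights now [3 3 0 0 0 0], max=3
Drop 2: Z rot3 at col 2 lands with bottom-row=0; cleared 0 line(s) (total 0); column heights now [3 3 2 3 0 0], max=3
Drop 3: I rot0 at col 1 lands with bottom-row=3; cleared 0 line(s) (total 0); column heights now [3 4 4 4 4 0], max=4
Drop 4: L rot2 at col 0 lands with bottom-row=3; cleared 0 line(s) (total 0); column heights now [5 5 5 4 4 0], max=5
Test piece T rot0 at col 3 (width 3): heights before test = [5 5 5 4 4 0]; fits = True

Answer: yes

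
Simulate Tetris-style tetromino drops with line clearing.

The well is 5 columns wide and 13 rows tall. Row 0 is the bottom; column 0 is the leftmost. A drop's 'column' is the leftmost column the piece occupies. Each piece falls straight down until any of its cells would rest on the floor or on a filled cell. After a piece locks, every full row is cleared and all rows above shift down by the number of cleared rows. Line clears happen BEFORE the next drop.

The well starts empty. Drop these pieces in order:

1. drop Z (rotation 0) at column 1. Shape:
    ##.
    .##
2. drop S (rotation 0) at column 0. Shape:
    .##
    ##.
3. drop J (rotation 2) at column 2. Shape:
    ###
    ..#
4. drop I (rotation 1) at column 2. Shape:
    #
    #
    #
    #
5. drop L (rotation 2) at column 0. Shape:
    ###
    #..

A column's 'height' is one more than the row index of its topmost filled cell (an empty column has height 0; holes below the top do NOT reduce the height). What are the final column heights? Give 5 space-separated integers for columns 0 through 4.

Drop 1: Z rot0 at col 1 lands with bottom-row=0; cleared 0 line(s) (total 0); column heights now [0 2 2 1 0], max=2
Drop 2: S rot0 at col 0 lands with bottom-row=2; cleared 0 line(s) (total 0); column heights now [3 4 4 1 0], max=4
Drop 3: J rot2 at col 2 lands with bottom-row=3; cleared 0 line(s) (total 0); column heights now [3 4 5 5 5], max=5
Drop 4: I rot1 at col 2 lands with bottom-row=5; cleared 0 line(s) (total 0); column heights now [3 4 9 5 5], max=9
Drop 5: L rot2 at col 0 lands with bottom-row=8; cleared 0 line(s) (total 0); column heights now [10 10 10 5 5], max=10

Answer: 10 10 10 5 5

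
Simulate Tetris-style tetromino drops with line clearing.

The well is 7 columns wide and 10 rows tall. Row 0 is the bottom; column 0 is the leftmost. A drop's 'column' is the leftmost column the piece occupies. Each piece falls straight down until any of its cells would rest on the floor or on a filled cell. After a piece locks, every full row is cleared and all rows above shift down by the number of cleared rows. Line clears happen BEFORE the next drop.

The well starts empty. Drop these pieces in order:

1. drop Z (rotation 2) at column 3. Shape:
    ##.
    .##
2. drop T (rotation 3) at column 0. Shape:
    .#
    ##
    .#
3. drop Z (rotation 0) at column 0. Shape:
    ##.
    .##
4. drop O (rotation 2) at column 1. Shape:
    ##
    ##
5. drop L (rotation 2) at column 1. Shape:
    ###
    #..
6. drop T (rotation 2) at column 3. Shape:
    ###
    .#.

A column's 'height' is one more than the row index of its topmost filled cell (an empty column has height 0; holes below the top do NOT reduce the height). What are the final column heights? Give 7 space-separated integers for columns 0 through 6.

Drop 1: Z rot2 at col 3 lands with bottom-row=0; cleared 0 line(s) (total 0); column heights now [0 0 0 2 2 1 0], max=2
Drop 2: T rot3 at col 0 lands with bottom-row=0; cleared 0 line(s) (total 0); column heights now [2 3 0 2 2 1 0], max=3
Drop 3: Z rot0 at col 0 lands with bottom-row=3; cleared 0 line(s) (total 0); column heights now [5 5 4 2 2 1 0], max=5
Drop 4: O rot2 at col 1 lands with bottom-row=5; cleared 0 line(s) (total 0); column heights now [5 7 7 2 2 1 0], max=7
Drop 5: L rot2 at col 1 lands with bottom-row=7; cleared 0 line(s) (total 0); column heights now [5 9 9 9 2 1 0], max=9
Drop 6: T rot2 at col 3 lands with bottom-row=8; cleared 0 line(s) (total 0); column heights now [5 9 9 10 10 10 0], max=10

Answer: 5 9 9 10 10 10 0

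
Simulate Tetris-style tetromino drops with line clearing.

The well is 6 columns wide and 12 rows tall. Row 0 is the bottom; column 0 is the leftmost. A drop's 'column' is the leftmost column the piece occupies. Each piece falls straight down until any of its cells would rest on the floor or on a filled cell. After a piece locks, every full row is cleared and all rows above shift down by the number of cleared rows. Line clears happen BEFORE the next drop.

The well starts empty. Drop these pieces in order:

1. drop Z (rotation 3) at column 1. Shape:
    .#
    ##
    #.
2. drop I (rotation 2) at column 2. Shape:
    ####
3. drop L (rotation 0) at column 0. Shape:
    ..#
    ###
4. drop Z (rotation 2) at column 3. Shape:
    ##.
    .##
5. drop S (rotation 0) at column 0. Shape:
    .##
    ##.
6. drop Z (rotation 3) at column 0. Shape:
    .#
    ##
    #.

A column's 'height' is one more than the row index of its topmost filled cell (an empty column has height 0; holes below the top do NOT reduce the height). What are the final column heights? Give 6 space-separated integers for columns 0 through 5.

Drop 1: Z rot3 at col 1 lands with bottom-row=0; cleared 0 line(s) (total 0); column heights now [0 2 3 0 0 0], max=3
Drop 2: I rot2 at col 2 lands with bottom-row=3; cleared 0 line(s) (total 0); column heights now [0 2 4 4 4 4], max=4
Drop 3: L rot0 at col 0 lands with bottom-row=4; cleared 0 line(s) (total 0); column heights now [5 5 6 4 4 4], max=6
Drop 4: Z rot2 at col 3 lands with bottom-row=4; cleared 0 line(s) (total 0); column heights now [5 5 6 6 6 5], max=6
Drop 5: S rot0 at col 0 lands with bottom-row=5; cleared 0 line(s) (total 0); column heights now [6 7 7 6 6 5], max=7
Drop 6: Z rot3 at col 0 lands with bottom-row=6; cleared 0 line(s) (total 0); column heights now [8 9 7 6 6 5], max=9

Answer: 8 9 7 6 6 5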